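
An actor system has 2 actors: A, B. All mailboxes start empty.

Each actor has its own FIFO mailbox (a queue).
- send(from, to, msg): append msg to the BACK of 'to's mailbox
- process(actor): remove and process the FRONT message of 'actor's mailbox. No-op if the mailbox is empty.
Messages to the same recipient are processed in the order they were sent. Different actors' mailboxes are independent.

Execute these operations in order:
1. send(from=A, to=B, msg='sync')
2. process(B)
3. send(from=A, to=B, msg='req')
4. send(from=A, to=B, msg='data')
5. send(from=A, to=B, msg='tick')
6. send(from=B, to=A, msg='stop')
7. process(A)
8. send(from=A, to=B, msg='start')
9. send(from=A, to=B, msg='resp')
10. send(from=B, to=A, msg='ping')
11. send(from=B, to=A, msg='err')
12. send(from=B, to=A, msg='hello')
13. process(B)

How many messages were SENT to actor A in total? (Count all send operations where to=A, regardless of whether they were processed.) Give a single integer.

Answer: 4

Derivation:
After 1 (send(from=A, to=B, msg='sync')): A:[] B:[sync]
After 2 (process(B)): A:[] B:[]
After 3 (send(from=A, to=B, msg='req')): A:[] B:[req]
After 4 (send(from=A, to=B, msg='data')): A:[] B:[req,data]
After 5 (send(from=A, to=B, msg='tick')): A:[] B:[req,data,tick]
After 6 (send(from=B, to=A, msg='stop')): A:[stop] B:[req,data,tick]
After 7 (process(A)): A:[] B:[req,data,tick]
After 8 (send(from=A, to=B, msg='start')): A:[] B:[req,data,tick,start]
After 9 (send(from=A, to=B, msg='resp')): A:[] B:[req,data,tick,start,resp]
After 10 (send(from=B, to=A, msg='ping')): A:[ping] B:[req,data,tick,start,resp]
After 11 (send(from=B, to=A, msg='err')): A:[ping,err] B:[req,data,tick,start,resp]
After 12 (send(from=B, to=A, msg='hello')): A:[ping,err,hello] B:[req,data,tick,start,resp]
After 13 (process(B)): A:[ping,err,hello] B:[data,tick,start,resp]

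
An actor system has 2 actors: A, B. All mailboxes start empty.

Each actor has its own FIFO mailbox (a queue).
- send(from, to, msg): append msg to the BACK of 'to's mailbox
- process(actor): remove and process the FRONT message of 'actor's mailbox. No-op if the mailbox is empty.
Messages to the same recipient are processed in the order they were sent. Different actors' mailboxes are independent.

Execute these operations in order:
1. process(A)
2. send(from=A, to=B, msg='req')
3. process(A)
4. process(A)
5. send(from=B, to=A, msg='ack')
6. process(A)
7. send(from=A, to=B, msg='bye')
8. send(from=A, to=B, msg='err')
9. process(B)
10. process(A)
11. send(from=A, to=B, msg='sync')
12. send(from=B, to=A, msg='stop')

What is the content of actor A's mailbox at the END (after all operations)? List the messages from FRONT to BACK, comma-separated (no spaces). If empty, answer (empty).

Answer: stop

Derivation:
After 1 (process(A)): A:[] B:[]
After 2 (send(from=A, to=B, msg='req')): A:[] B:[req]
After 3 (process(A)): A:[] B:[req]
After 4 (process(A)): A:[] B:[req]
After 5 (send(from=B, to=A, msg='ack')): A:[ack] B:[req]
After 6 (process(A)): A:[] B:[req]
After 7 (send(from=A, to=B, msg='bye')): A:[] B:[req,bye]
After 8 (send(from=A, to=B, msg='err')): A:[] B:[req,bye,err]
After 9 (process(B)): A:[] B:[bye,err]
After 10 (process(A)): A:[] B:[bye,err]
After 11 (send(from=A, to=B, msg='sync')): A:[] B:[bye,err,sync]
After 12 (send(from=B, to=A, msg='stop')): A:[stop] B:[bye,err,sync]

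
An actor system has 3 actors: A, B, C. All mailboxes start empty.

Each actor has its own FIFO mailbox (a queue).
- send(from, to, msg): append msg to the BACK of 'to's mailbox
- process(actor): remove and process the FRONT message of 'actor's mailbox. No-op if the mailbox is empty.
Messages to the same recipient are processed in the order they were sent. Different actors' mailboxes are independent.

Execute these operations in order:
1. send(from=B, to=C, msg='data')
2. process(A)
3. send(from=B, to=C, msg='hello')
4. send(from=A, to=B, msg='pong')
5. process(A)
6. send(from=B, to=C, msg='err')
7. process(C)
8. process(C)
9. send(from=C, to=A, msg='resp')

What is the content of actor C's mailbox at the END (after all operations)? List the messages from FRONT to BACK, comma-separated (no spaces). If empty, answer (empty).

Answer: err

Derivation:
After 1 (send(from=B, to=C, msg='data')): A:[] B:[] C:[data]
After 2 (process(A)): A:[] B:[] C:[data]
After 3 (send(from=B, to=C, msg='hello')): A:[] B:[] C:[data,hello]
After 4 (send(from=A, to=B, msg='pong')): A:[] B:[pong] C:[data,hello]
After 5 (process(A)): A:[] B:[pong] C:[data,hello]
After 6 (send(from=B, to=C, msg='err')): A:[] B:[pong] C:[data,hello,err]
After 7 (process(C)): A:[] B:[pong] C:[hello,err]
After 8 (process(C)): A:[] B:[pong] C:[err]
After 9 (send(from=C, to=A, msg='resp')): A:[resp] B:[pong] C:[err]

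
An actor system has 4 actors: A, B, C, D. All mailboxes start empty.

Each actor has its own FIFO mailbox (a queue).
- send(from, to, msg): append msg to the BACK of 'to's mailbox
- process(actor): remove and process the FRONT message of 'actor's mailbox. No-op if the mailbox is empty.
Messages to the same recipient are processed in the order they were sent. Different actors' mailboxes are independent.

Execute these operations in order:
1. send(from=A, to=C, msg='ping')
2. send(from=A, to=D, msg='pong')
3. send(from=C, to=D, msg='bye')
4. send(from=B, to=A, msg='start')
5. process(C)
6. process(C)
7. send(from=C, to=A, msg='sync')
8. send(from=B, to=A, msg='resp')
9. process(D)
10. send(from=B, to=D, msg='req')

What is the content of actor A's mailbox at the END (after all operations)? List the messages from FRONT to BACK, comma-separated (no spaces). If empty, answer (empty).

Answer: start,sync,resp

Derivation:
After 1 (send(from=A, to=C, msg='ping')): A:[] B:[] C:[ping] D:[]
After 2 (send(from=A, to=D, msg='pong')): A:[] B:[] C:[ping] D:[pong]
After 3 (send(from=C, to=D, msg='bye')): A:[] B:[] C:[ping] D:[pong,bye]
After 4 (send(from=B, to=A, msg='start')): A:[start] B:[] C:[ping] D:[pong,bye]
After 5 (process(C)): A:[start] B:[] C:[] D:[pong,bye]
After 6 (process(C)): A:[start] B:[] C:[] D:[pong,bye]
After 7 (send(from=C, to=A, msg='sync')): A:[start,sync] B:[] C:[] D:[pong,bye]
After 8 (send(from=B, to=A, msg='resp')): A:[start,sync,resp] B:[] C:[] D:[pong,bye]
After 9 (process(D)): A:[start,sync,resp] B:[] C:[] D:[bye]
After 10 (send(from=B, to=D, msg='req')): A:[start,sync,resp] B:[] C:[] D:[bye,req]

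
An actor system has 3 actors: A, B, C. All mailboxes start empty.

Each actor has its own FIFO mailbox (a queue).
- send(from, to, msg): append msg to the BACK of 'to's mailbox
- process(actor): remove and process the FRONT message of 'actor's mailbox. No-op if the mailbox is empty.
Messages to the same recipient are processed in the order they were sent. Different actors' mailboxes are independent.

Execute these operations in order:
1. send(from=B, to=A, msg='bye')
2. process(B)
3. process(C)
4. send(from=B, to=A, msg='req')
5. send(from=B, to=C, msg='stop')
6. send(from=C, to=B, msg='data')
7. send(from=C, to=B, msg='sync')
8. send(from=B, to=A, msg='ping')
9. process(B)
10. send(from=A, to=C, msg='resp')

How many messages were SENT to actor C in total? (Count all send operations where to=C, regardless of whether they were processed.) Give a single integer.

Answer: 2

Derivation:
After 1 (send(from=B, to=A, msg='bye')): A:[bye] B:[] C:[]
After 2 (process(B)): A:[bye] B:[] C:[]
After 3 (process(C)): A:[bye] B:[] C:[]
After 4 (send(from=B, to=A, msg='req')): A:[bye,req] B:[] C:[]
After 5 (send(from=B, to=C, msg='stop')): A:[bye,req] B:[] C:[stop]
After 6 (send(from=C, to=B, msg='data')): A:[bye,req] B:[data] C:[stop]
After 7 (send(from=C, to=B, msg='sync')): A:[bye,req] B:[data,sync] C:[stop]
After 8 (send(from=B, to=A, msg='ping')): A:[bye,req,ping] B:[data,sync] C:[stop]
After 9 (process(B)): A:[bye,req,ping] B:[sync] C:[stop]
After 10 (send(from=A, to=C, msg='resp')): A:[bye,req,ping] B:[sync] C:[stop,resp]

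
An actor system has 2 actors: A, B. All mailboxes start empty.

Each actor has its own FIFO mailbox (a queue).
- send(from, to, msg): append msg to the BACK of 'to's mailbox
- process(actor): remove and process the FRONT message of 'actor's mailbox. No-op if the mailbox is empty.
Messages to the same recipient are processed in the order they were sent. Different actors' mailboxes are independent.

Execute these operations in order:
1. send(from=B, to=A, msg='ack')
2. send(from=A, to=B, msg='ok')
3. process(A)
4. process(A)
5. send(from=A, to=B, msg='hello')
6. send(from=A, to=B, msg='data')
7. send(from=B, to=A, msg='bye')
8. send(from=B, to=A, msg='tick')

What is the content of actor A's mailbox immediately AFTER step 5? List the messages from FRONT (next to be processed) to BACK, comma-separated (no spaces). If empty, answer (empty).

After 1 (send(from=B, to=A, msg='ack')): A:[ack] B:[]
After 2 (send(from=A, to=B, msg='ok')): A:[ack] B:[ok]
After 3 (process(A)): A:[] B:[ok]
After 4 (process(A)): A:[] B:[ok]
After 5 (send(from=A, to=B, msg='hello')): A:[] B:[ok,hello]

(empty)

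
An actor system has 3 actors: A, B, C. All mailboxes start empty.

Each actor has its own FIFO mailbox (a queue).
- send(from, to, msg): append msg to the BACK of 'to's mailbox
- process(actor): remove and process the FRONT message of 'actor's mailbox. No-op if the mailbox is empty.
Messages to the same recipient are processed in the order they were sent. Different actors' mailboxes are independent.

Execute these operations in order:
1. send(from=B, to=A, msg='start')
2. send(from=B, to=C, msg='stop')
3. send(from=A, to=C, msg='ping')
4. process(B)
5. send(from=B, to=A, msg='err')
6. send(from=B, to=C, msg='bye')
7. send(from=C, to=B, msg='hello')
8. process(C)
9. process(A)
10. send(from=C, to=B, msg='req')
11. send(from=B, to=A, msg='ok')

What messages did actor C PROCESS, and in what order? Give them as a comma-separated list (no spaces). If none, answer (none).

Answer: stop

Derivation:
After 1 (send(from=B, to=A, msg='start')): A:[start] B:[] C:[]
After 2 (send(from=B, to=C, msg='stop')): A:[start] B:[] C:[stop]
After 3 (send(from=A, to=C, msg='ping')): A:[start] B:[] C:[stop,ping]
After 4 (process(B)): A:[start] B:[] C:[stop,ping]
After 5 (send(from=B, to=A, msg='err')): A:[start,err] B:[] C:[stop,ping]
After 6 (send(from=B, to=C, msg='bye')): A:[start,err] B:[] C:[stop,ping,bye]
After 7 (send(from=C, to=B, msg='hello')): A:[start,err] B:[hello] C:[stop,ping,bye]
After 8 (process(C)): A:[start,err] B:[hello] C:[ping,bye]
After 9 (process(A)): A:[err] B:[hello] C:[ping,bye]
After 10 (send(from=C, to=B, msg='req')): A:[err] B:[hello,req] C:[ping,bye]
After 11 (send(from=B, to=A, msg='ok')): A:[err,ok] B:[hello,req] C:[ping,bye]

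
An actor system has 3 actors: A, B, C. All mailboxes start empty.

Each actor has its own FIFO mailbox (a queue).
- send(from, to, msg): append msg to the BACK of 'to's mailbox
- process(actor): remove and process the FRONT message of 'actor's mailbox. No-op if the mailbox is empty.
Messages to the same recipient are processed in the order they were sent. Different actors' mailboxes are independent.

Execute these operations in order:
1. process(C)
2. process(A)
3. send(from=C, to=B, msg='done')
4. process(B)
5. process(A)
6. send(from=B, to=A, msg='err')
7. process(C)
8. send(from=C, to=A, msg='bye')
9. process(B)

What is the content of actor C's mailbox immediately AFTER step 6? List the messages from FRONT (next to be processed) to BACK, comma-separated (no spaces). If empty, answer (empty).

After 1 (process(C)): A:[] B:[] C:[]
After 2 (process(A)): A:[] B:[] C:[]
After 3 (send(from=C, to=B, msg='done')): A:[] B:[done] C:[]
After 4 (process(B)): A:[] B:[] C:[]
After 5 (process(A)): A:[] B:[] C:[]
After 6 (send(from=B, to=A, msg='err')): A:[err] B:[] C:[]

(empty)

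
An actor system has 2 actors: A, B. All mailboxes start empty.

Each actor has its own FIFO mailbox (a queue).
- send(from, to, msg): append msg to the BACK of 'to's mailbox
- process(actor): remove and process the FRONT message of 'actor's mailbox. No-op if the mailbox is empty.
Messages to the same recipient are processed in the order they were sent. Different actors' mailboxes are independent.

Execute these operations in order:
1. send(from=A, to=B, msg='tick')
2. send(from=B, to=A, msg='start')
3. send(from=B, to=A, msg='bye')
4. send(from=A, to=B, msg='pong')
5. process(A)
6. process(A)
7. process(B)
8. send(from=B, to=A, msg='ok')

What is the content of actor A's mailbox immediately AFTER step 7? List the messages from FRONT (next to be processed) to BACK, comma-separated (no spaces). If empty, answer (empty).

After 1 (send(from=A, to=B, msg='tick')): A:[] B:[tick]
After 2 (send(from=B, to=A, msg='start')): A:[start] B:[tick]
After 3 (send(from=B, to=A, msg='bye')): A:[start,bye] B:[tick]
After 4 (send(from=A, to=B, msg='pong')): A:[start,bye] B:[tick,pong]
After 5 (process(A)): A:[bye] B:[tick,pong]
After 6 (process(A)): A:[] B:[tick,pong]
After 7 (process(B)): A:[] B:[pong]

(empty)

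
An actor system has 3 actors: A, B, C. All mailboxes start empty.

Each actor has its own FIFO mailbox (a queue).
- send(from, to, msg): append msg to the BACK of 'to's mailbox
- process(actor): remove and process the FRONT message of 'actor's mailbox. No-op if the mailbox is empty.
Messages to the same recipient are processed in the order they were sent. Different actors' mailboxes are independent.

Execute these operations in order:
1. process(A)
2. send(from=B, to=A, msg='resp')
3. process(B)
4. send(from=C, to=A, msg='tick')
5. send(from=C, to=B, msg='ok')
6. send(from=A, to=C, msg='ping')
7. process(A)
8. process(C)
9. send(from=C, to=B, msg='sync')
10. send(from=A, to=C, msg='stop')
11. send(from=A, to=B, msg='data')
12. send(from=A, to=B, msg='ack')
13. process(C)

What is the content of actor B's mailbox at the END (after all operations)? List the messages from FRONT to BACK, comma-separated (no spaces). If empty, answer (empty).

Answer: ok,sync,data,ack

Derivation:
After 1 (process(A)): A:[] B:[] C:[]
After 2 (send(from=B, to=A, msg='resp')): A:[resp] B:[] C:[]
After 3 (process(B)): A:[resp] B:[] C:[]
After 4 (send(from=C, to=A, msg='tick')): A:[resp,tick] B:[] C:[]
After 5 (send(from=C, to=B, msg='ok')): A:[resp,tick] B:[ok] C:[]
After 6 (send(from=A, to=C, msg='ping')): A:[resp,tick] B:[ok] C:[ping]
After 7 (process(A)): A:[tick] B:[ok] C:[ping]
After 8 (process(C)): A:[tick] B:[ok] C:[]
After 9 (send(from=C, to=B, msg='sync')): A:[tick] B:[ok,sync] C:[]
After 10 (send(from=A, to=C, msg='stop')): A:[tick] B:[ok,sync] C:[stop]
After 11 (send(from=A, to=B, msg='data')): A:[tick] B:[ok,sync,data] C:[stop]
After 12 (send(from=A, to=B, msg='ack')): A:[tick] B:[ok,sync,data,ack] C:[stop]
After 13 (process(C)): A:[tick] B:[ok,sync,data,ack] C:[]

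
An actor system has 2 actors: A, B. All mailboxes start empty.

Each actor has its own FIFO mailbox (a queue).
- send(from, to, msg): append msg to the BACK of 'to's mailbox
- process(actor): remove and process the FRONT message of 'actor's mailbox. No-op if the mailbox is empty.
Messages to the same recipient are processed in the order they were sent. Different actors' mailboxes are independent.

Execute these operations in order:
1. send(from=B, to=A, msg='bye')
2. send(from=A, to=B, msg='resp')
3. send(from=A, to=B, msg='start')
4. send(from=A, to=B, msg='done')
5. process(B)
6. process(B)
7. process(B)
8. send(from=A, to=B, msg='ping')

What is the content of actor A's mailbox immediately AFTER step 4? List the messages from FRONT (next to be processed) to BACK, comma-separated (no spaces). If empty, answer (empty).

After 1 (send(from=B, to=A, msg='bye')): A:[bye] B:[]
After 2 (send(from=A, to=B, msg='resp')): A:[bye] B:[resp]
After 3 (send(from=A, to=B, msg='start')): A:[bye] B:[resp,start]
After 4 (send(from=A, to=B, msg='done')): A:[bye] B:[resp,start,done]

bye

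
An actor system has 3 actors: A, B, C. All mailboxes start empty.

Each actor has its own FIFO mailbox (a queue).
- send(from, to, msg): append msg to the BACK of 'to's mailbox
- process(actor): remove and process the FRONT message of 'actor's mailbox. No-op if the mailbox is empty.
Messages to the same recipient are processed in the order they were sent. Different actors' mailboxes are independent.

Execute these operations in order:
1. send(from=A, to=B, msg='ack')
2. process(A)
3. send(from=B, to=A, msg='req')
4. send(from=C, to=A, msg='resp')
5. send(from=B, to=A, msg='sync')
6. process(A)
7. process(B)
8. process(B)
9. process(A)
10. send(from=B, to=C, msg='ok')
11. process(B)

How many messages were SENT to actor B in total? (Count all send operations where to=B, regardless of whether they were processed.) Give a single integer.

After 1 (send(from=A, to=B, msg='ack')): A:[] B:[ack] C:[]
After 2 (process(A)): A:[] B:[ack] C:[]
After 3 (send(from=B, to=A, msg='req')): A:[req] B:[ack] C:[]
After 4 (send(from=C, to=A, msg='resp')): A:[req,resp] B:[ack] C:[]
After 5 (send(from=B, to=A, msg='sync')): A:[req,resp,sync] B:[ack] C:[]
After 6 (process(A)): A:[resp,sync] B:[ack] C:[]
After 7 (process(B)): A:[resp,sync] B:[] C:[]
After 8 (process(B)): A:[resp,sync] B:[] C:[]
After 9 (process(A)): A:[sync] B:[] C:[]
After 10 (send(from=B, to=C, msg='ok')): A:[sync] B:[] C:[ok]
After 11 (process(B)): A:[sync] B:[] C:[ok]

Answer: 1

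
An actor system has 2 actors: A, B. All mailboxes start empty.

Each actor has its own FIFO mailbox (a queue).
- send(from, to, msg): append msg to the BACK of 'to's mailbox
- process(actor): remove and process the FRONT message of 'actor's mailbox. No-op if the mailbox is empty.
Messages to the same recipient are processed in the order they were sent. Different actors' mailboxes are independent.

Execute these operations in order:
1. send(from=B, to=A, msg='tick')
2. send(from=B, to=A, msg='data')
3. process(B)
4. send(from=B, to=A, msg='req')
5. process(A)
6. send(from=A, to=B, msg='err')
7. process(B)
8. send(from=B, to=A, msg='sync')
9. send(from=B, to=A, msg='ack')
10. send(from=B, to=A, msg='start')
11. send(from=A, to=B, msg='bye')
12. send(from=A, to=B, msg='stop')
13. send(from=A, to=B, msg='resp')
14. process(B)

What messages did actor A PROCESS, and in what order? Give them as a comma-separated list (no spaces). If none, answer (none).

Answer: tick

Derivation:
After 1 (send(from=B, to=A, msg='tick')): A:[tick] B:[]
After 2 (send(from=B, to=A, msg='data')): A:[tick,data] B:[]
After 3 (process(B)): A:[tick,data] B:[]
After 4 (send(from=B, to=A, msg='req')): A:[tick,data,req] B:[]
After 5 (process(A)): A:[data,req] B:[]
After 6 (send(from=A, to=B, msg='err')): A:[data,req] B:[err]
After 7 (process(B)): A:[data,req] B:[]
After 8 (send(from=B, to=A, msg='sync')): A:[data,req,sync] B:[]
After 9 (send(from=B, to=A, msg='ack')): A:[data,req,sync,ack] B:[]
After 10 (send(from=B, to=A, msg='start')): A:[data,req,sync,ack,start] B:[]
After 11 (send(from=A, to=B, msg='bye')): A:[data,req,sync,ack,start] B:[bye]
After 12 (send(from=A, to=B, msg='stop')): A:[data,req,sync,ack,start] B:[bye,stop]
After 13 (send(from=A, to=B, msg='resp')): A:[data,req,sync,ack,start] B:[bye,stop,resp]
After 14 (process(B)): A:[data,req,sync,ack,start] B:[stop,resp]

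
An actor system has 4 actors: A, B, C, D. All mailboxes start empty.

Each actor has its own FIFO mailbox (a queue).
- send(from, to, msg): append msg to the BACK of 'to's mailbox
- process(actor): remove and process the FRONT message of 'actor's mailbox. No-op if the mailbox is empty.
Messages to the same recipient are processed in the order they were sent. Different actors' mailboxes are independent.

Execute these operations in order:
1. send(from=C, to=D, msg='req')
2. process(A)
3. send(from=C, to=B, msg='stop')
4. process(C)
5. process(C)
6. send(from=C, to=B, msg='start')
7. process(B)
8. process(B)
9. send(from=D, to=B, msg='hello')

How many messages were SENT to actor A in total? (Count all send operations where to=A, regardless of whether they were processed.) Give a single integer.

After 1 (send(from=C, to=D, msg='req')): A:[] B:[] C:[] D:[req]
After 2 (process(A)): A:[] B:[] C:[] D:[req]
After 3 (send(from=C, to=B, msg='stop')): A:[] B:[stop] C:[] D:[req]
After 4 (process(C)): A:[] B:[stop] C:[] D:[req]
After 5 (process(C)): A:[] B:[stop] C:[] D:[req]
After 6 (send(from=C, to=B, msg='start')): A:[] B:[stop,start] C:[] D:[req]
After 7 (process(B)): A:[] B:[start] C:[] D:[req]
After 8 (process(B)): A:[] B:[] C:[] D:[req]
After 9 (send(from=D, to=B, msg='hello')): A:[] B:[hello] C:[] D:[req]

Answer: 0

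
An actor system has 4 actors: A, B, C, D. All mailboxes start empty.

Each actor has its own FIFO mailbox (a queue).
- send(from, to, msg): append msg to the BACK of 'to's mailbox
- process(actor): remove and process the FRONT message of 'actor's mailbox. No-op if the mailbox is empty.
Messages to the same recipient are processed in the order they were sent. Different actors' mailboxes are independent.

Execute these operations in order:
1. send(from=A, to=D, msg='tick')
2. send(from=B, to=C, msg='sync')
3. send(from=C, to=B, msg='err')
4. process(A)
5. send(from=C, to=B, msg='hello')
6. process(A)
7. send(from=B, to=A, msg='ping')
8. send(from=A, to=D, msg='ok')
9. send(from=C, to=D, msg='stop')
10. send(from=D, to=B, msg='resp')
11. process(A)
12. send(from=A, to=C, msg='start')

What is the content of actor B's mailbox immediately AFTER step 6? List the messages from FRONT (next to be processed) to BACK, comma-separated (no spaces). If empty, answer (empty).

After 1 (send(from=A, to=D, msg='tick')): A:[] B:[] C:[] D:[tick]
After 2 (send(from=B, to=C, msg='sync')): A:[] B:[] C:[sync] D:[tick]
After 3 (send(from=C, to=B, msg='err')): A:[] B:[err] C:[sync] D:[tick]
After 4 (process(A)): A:[] B:[err] C:[sync] D:[tick]
After 5 (send(from=C, to=B, msg='hello')): A:[] B:[err,hello] C:[sync] D:[tick]
After 6 (process(A)): A:[] B:[err,hello] C:[sync] D:[tick]

err,hello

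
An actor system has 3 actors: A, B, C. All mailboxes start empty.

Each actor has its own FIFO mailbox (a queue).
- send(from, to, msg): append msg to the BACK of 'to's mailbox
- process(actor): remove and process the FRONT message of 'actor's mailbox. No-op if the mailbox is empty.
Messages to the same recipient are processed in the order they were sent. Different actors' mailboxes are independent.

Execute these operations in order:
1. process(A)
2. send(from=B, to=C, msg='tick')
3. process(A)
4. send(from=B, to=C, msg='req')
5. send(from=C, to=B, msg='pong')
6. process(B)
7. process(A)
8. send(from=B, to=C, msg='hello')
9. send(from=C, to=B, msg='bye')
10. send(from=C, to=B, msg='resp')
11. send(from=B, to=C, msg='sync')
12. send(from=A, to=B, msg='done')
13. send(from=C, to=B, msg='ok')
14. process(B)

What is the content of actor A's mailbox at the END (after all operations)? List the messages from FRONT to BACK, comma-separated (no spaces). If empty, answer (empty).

After 1 (process(A)): A:[] B:[] C:[]
After 2 (send(from=B, to=C, msg='tick')): A:[] B:[] C:[tick]
After 3 (process(A)): A:[] B:[] C:[tick]
After 4 (send(from=B, to=C, msg='req')): A:[] B:[] C:[tick,req]
After 5 (send(from=C, to=B, msg='pong')): A:[] B:[pong] C:[tick,req]
After 6 (process(B)): A:[] B:[] C:[tick,req]
After 7 (process(A)): A:[] B:[] C:[tick,req]
After 8 (send(from=B, to=C, msg='hello')): A:[] B:[] C:[tick,req,hello]
After 9 (send(from=C, to=B, msg='bye')): A:[] B:[bye] C:[tick,req,hello]
After 10 (send(from=C, to=B, msg='resp')): A:[] B:[bye,resp] C:[tick,req,hello]
After 11 (send(from=B, to=C, msg='sync')): A:[] B:[bye,resp] C:[tick,req,hello,sync]
After 12 (send(from=A, to=B, msg='done')): A:[] B:[bye,resp,done] C:[tick,req,hello,sync]
After 13 (send(from=C, to=B, msg='ok')): A:[] B:[bye,resp,done,ok] C:[tick,req,hello,sync]
After 14 (process(B)): A:[] B:[resp,done,ok] C:[tick,req,hello,sync]

Answer: (empty)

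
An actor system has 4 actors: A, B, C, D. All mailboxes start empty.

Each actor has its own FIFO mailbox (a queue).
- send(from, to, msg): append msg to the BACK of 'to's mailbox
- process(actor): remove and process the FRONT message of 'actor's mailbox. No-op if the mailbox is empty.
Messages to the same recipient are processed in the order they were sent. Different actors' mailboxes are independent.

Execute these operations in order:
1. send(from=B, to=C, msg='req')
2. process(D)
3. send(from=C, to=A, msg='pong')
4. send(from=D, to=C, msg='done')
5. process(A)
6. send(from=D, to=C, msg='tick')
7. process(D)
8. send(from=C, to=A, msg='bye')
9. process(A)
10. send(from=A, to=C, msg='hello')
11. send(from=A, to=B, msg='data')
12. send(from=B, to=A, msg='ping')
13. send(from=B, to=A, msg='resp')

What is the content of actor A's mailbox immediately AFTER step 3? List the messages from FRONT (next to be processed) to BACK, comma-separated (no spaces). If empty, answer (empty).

After 1 (send(from=B, to=C, msg='req')): A:[] B:[] C:[req] D:[]
After 2 (process(D)): A:[] B:[] C:[req] D:[]
After 3 (send(from=C, to=A, msg='pong')): A:[pong] B:[] C:[req] D:[]

pong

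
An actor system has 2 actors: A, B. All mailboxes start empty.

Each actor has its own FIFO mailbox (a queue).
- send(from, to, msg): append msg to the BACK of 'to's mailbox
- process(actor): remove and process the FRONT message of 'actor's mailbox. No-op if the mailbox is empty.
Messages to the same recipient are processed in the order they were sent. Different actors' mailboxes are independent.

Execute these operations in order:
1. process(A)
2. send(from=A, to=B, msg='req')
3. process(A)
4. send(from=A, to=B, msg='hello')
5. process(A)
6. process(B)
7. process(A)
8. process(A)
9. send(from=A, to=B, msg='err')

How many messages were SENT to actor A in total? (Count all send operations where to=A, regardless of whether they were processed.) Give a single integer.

After 1 (process(A)): A:[] B:[]
After 2 (send(from=A, to=B, msg='req')): A:[] B:[req]
After 3 (process(A)): A:[] B:[req]
After 4 (send(from=A, to=B, msg='hello')): A:[] B:[req,hello]
After 5 (process(A)): A:[] B:[req,hello]
After 6 (process(B)): A:[] B:[hello]
After 7 (process(A)): A:[] B:[hello]
After 8 (process(A)): A:[] B:[hello]
After 9 (send(from=A, to=B, msg='err')): A:[] B:[hello,err]

Answer: 0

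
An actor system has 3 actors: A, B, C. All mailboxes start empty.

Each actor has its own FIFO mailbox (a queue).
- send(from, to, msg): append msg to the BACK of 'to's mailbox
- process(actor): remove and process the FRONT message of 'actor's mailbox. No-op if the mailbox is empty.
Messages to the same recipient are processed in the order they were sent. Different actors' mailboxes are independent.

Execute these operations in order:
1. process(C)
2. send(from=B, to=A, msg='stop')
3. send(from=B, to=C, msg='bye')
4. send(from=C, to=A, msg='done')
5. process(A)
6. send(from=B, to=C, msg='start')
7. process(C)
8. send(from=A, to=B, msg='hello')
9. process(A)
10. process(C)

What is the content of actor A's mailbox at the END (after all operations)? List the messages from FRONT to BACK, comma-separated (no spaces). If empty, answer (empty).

After 1 (process(C)): A:[] B:[] C:[]
After 2 (send(from=B, to=A, msg='stop')): A:[stop] B:[] C:[]
After 3 (send(from=B, to=C, msg='bye')): A:[stop] B:[] C:[bye]
After 4 (send(from=C, to=A, msg='done')): A:[stop,done] B:[] C:[bye]
After 5 (process(A)): A:[done] B:[] C:[bye]
After 6 (send(from=B, to=C, msg='start')): A:[done] B:[] C:[bye,start]
After 7 (process(C)): A:[done] B:[] C:[start]
After 8 (send(from=A, to=B, msg='hello')): A:[done] B:[hello] C:[start]
After 9 (process(A)): A:[] B:[hello] C:[start]
After 10 (process(C)): A:[] B:[hello] C:[]

Answer: (empty)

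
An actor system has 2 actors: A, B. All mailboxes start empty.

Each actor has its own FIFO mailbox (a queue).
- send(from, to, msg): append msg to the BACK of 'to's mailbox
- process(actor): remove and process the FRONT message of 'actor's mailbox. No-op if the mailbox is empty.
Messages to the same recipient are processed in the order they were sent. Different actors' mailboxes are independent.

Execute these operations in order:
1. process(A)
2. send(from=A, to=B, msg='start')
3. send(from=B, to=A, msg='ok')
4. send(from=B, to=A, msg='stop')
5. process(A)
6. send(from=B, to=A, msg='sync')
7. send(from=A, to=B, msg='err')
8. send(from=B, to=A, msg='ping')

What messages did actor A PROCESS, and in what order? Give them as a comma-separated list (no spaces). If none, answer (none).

After 1 (process(A)): A:[] B:[]
After 2 (send(from=A, to=B, msg='start')): A:[] B:[start]
After 3 (send(from=B, to=A, msg='ok')): A:[ok] B:[start]
After 4 (send(from=B, to=A, msg='stop')): A:[ok,stop] B:[start]
After 5 (process(A)): A:[stop] B:[start]
After 6 (send(from=B, to=A, msg='sync')): A:[stop,sync] B:[start]
After 7 (send(from=A, to=B, msg='err')): A:[stop,sync] B:[start,err]
After 8 (send(from=B, to=A, msg='ping')): A:[stop,sync,ping] B:[start,err]

Answer: ok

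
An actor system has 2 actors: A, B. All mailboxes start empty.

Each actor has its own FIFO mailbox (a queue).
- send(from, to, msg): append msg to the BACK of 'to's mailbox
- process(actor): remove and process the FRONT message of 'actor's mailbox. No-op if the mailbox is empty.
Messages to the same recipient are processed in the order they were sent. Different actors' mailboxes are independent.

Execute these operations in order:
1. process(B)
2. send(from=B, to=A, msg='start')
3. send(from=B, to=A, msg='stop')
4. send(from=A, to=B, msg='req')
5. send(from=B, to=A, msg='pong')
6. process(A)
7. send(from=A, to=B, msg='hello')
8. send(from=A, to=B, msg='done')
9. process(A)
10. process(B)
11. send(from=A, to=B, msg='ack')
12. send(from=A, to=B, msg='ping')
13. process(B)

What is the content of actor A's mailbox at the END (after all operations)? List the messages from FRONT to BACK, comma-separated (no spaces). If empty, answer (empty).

Answer: pong

Derivation:
After 1 (process(B)): A:[] B:[]
After 2 (send(from=B, to=A, msg='start')): A:[start] B:[]
After 3 (send(from=B, to=A, msg='stop')): A:[start,stop] B:[]
After 4 (send(from=A, to=B, msg='req')): A:[start,stop] B:[req]
After 5 (send(from=B, to=A, msg='pong')): A:[start,stop,pong] B:[req]
After 6 (process(A)): A:[stop,pong] B:[req]
After 7 (send(from=A, to=B, msg='hello')): A:[stop,pong] B:[req,hello]
After 8 (send(from=A, to=B, msg='done')): A:[stop,pong] B:[req,hello,done]
After 9 (process(A)): A:[pong] B:[req,hello,done]
After 10 (process(B)): A:[pong] B:[hello,done]
After 11 (send(from=A, to=B, msg='ack')): A:[pong] B:[hello,done,ack]
After 12 (send(from=A, to=B, msg='ping')): A:[pong] B:[hello,done,ack,ping]
After 13 (process(B)): A:[pong] B:[done,ack,ping]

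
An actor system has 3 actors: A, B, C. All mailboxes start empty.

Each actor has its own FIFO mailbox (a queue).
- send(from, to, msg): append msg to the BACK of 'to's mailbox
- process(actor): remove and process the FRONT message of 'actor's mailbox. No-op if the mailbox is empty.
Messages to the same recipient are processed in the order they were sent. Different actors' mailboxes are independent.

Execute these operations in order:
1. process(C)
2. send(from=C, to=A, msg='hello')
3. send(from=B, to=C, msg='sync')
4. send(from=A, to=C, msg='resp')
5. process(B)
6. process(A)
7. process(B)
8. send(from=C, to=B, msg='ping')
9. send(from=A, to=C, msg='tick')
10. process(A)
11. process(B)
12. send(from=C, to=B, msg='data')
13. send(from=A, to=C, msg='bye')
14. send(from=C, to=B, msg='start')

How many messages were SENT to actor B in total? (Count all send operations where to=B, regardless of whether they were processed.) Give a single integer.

Answer: 3

Derivation:
After 1 (process(C)): A:[] B:[] C:[]
After 2 (send(from=C, to=A, msg='hello')): A:[hello] B:[] C:[]
After 3 (send(from=B, to=C, msg='sync')): A:[hello] B:[] C:[sync]
After 4 (send(from=A, to=C, msg='resp')): A:[hello] B:[] C:[sync,resp]
After 5 (process(B)): A:[hello] B:[] C:[sync,resp]
After 6 (process(A)): A:[] B:[] C:[sync,resp]
After 7 (process(B)): A:[] B:[] C:[sync,resp]
After 8 (send(from=C, to=B, msg='ping')): A:[] B:[ping] C:[sync,resp]
After 9 (send(from=A, to=C, msg='tick')): A:[] B:[ping] C:[sync,resp,tick]
After 10 (process(A)): A:[] B:[ping] C:[sync,resp,tick]
After 11 (process(B)): A:[] B:[] C:[sync,resp,tick]
After 12 (send(from=C, to=B, msg='data')): A:[] B:[data] C:[sync,resp,tick]
After 13 (send(from=A, to=C, msg='bye')): A:[] B:[data] C:[sync,resp,tick,bye]
After 14 (send(from=C, to=B, msg='start')): A:[] B:[data,start] C:[sync,resp,tick,bye]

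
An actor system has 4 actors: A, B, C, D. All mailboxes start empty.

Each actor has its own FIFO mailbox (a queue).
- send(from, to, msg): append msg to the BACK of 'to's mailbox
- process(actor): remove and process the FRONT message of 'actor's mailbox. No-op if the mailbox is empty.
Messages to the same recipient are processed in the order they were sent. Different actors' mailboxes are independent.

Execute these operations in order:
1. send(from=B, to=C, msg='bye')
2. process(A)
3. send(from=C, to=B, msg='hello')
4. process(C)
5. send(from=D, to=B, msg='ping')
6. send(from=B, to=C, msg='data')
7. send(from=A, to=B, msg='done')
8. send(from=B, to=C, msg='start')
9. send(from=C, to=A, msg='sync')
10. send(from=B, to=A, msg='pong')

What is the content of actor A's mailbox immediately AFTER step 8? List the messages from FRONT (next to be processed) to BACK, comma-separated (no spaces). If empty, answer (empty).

After 1 (send(from=B, to=C, msg='bye')): A:[] B:[] C:[bye] D:[]
After 2 (process(A)): A:[] B:[] C:[bye] D:[]
After 3 (send(from=C, to=B, msg='hello')): A:[] B:[hello] C:[bye] D:[]
After 4 (process(C)): A:[] B:[hello] C:[] D:[]
After 5 (send(from=D, to=B, msg='ping')): A:[] B:[hello,ping] C:[] D:[]
After 6 (send(from=B, to=C, msg='data')): A:[] B:[hello,ping] C:[data] D:[]
After 7 (send(from=A, to=B, msg='done')): A:[] B:[hello,ping,done] C:[data] D:[]
After 8 (send(from=B, to=C, msg='start')): A:[] B:[hello,ping,done] C:[data,start] D:[]

(empty)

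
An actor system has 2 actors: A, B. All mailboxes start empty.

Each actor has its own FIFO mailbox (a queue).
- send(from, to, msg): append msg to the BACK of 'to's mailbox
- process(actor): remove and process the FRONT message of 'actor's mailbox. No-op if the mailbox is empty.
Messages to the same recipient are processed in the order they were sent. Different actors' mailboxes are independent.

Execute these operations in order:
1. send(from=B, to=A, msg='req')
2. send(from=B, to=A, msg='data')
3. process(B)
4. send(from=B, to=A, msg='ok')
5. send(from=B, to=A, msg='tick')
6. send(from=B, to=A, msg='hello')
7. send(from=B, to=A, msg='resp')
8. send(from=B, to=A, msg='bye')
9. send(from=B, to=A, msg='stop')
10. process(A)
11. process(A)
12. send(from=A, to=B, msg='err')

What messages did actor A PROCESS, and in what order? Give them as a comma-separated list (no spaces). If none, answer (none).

Answer: req,data

Derivation:
After 1 (send(from=B, to=A, msg='req')): A:[req] B:[]
After 2 (send(from=B, to=A, msg='data')): A:[req,data] B:[]
After 3 (process(B)): A:[req,data] B:[]
After 4 (send(from=B, to=A, msg='ok')): A:[req,data,ok] B:[]
After 5 (send(from=B, to=A, msg='tick')): A:[req,data,ok,tick] B:[]
After 6 (send(from=B, to=A, msg='hello')): A:[req,data,ok,tick,hello] B:[]
After 7 (send(from=B, to=A, msg='resp')): A:[req,data,ok,tick,hello,resp] B:[]
After 8 (send(from=B, to=A, msg='bye')): A:[req,data,ok,tick,hello,resp,bye] B:[]
After 9 (send(from=B, to=A, msg='stop')): A:[req,data,ok,tick,hello,resp,bye,stop] B:[]
After 10 (process(A)): A:[data,ok,tick,hello,resp,bye,stop] B:[]
After 11 (process(A)): A:[ok,tick,hello,resp,bye,stop] B:[]
After 12 (send(from=A, to=B, msg='err')): A:[ok,tick,hello,resp,bye,stop] B:[err]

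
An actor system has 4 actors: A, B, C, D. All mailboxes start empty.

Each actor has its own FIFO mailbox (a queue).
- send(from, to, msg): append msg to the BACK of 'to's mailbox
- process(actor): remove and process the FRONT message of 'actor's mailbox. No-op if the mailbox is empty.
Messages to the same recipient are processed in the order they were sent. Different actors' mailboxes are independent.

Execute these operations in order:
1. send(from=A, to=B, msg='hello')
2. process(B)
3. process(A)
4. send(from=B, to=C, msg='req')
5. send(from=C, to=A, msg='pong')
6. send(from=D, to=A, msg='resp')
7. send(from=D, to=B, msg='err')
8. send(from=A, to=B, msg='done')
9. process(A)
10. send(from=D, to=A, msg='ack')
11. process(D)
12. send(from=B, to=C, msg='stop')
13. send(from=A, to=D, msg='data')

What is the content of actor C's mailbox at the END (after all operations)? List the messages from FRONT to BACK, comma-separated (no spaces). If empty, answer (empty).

After 1 (send(from=A, to=B, msg='hello')): A:[] B:[hello] C:[] D:[]
After 2 (process(B)): A:[] B:[] C:[] D:[]
After 3 (process(A)): A:[] B:[] C:[] D:[]
After 4 (send(from=B, to=C, msg='req')): A:[] B:[] C:[req] D:[]
After 5 (send(from=C, to=A, msg='pong')): A:[pong] B:[] C:[req] D:[]
After 6 (send(from=D, to=A, msg='resp')): A:[pong,resp] B:[] C:[req] D:[]
After 7 (send(from=D, to=B, msg='err')): A:[pong,resp] B:[err] C:[req] D:[]
After 8 (send(from=A, to=B, msg='done')): A:[pong,resp] B:[err,done] C:[req] D:[]
After 9 (process(A)): A:[resp] B:[err,done] C:[req] D:[]
After 10 (send(from=D, to=A, msg='ack')): A:[resp,ack] B:[err,done] C:[req] D:[]
After 11 (process(D)): A:[resp,ack] B:[err,done] C:[req] D:[]
After 12 (send(from=B, to=C, msg='stop')): A:[resp,ack] B:[err,done] C:[req,stop] D:[]
After 13 (send(from=A, to=D, msg='data')): A:[resp,ack] B:[err,done] C:[req,stop] D:[data]

Answer: req,stop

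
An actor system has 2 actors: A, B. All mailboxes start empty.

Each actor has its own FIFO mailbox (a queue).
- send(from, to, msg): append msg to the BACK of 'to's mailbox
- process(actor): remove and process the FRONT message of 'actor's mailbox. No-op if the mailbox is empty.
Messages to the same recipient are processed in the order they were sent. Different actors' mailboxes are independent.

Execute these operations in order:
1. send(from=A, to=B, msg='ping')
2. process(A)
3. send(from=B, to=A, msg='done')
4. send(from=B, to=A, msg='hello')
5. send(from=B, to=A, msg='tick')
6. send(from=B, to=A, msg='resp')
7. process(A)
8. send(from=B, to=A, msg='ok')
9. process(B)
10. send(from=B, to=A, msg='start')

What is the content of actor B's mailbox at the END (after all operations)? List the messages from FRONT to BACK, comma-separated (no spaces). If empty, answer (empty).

After 1 (send(from=A, to=B, msg='ping')): A:[] B:[ping]
After 2 (process(A)): A:[] B:[ping]
After 3 (send(from=B, to=A, msg='done')): A:[done] B:[ping]
After 4 (send(from=B, to=A, msg='hello')): A:[done,hello] B:[ping]
After 5 (send(from=B, to=A, msg='tick')): A:[done,hello,tick] B:[ping]
After 6 (send(from=B, to=A, msg='resp')): A:[done,hello,tick,resp] B:[ping]
After 7 (process(A)): A:[hello,tick,resp] B:[ping]
After 8 (send(from=B, to=A, msg='ok')): A:[hello,tick,resp,ok] B:[ping]
After 9 (process(B)): A:[hello,tick,resp,ok] B:[]
After 10 (send(from=B, to=A, msg='start')): A:[hello,tick,resp,ok,start] B:[]

Answer: (empty)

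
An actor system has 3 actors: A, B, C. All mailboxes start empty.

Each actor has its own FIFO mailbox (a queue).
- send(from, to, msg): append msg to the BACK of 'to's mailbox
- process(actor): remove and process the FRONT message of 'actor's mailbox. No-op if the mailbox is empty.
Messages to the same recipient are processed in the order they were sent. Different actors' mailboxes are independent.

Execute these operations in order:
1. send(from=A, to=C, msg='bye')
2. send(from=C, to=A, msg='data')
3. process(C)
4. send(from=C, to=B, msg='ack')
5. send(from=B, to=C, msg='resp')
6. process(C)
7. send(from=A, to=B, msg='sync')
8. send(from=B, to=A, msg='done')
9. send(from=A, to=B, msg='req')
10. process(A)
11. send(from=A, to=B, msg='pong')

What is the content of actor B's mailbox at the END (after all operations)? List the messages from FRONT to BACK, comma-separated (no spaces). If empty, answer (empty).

Answer: ack,sync,req,pong

Derivation:
After 1 (send(from=A, to=C, msg='bye')): A:[] B:[] C:[bye]
After 2 (send(from=C, to=A, msg='data')): A:[data] B:[] C:[bye]
After 3 (process(C)): A:[data] B:[] C:[]
After 4 (send(from=C, to=B, msg='ack')): A:[data] B:[ack] C:[]
After 5 (send(from=B, to=C, msg='resp')): A:[data] B:[ack] C:[resp]
After 6 (process(C)): A:[data] B:[ack] C:[]
After 7 (send(from=A, to=B, msg='sync')): A:[data] B:[ack,sync] C:[]
After 8 (send(from=B, to=A, msg='done')): A:[data,done] B:[ack,sync] C:[]
After 9 (send(from=A, to=B, msg='req')): A:[data,done] B:[ack,sync,req] C:[]
After 10 (process(A)): A:[done] B:[ack,sync,req] C:[]
After 11 (send(from=A, to=B, msg='pong')): A:[done] B:[ack,sync,req,pong] C:[]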